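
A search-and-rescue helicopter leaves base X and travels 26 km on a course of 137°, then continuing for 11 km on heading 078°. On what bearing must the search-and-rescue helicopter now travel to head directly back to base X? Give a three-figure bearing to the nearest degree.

Leg 1 (137°, 26 km): east 26 sin 137° = 17.73, north 26 cos 137° = -19.02
Leg 2 (078°, 11 km): east 11 sin 78° = 10.76, north 11 cos 78° = 2.29
Net displacement: 28.49 east, -16.73 north. Direction back to start is (-28.49, 16.73): bearing = atan2(-28.49, 16.73) mod 360° = 300.42° ≈ 300°.

300°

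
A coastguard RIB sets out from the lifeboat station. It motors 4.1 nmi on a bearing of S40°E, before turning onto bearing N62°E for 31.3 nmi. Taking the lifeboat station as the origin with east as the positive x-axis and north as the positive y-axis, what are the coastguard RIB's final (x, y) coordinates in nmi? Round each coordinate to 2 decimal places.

Leg 1 (S40°E, 4.1 nmi): east 4.1 sin 140° = 2.64, north 4.1 cos 140° = -3.14
Leg 2 (N62°E, 31.3 nmi): east 31.3 sin 62° = 27.64, north 31.3 cos 62° = 14.69
Summing: 30.27 nmi east, 11.55 nmi north → (30.27, 11.55).

(30.27, 11.55)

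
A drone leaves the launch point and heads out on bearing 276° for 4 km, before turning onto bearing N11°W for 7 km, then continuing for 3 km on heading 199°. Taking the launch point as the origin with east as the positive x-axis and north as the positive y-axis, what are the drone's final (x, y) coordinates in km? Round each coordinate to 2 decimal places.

(-6.29, 4.45)

Leg 1 (276°, 4 km): east 4 sin 276° = -3.98, north 4 cos 276° = 0.42
Leg 2 (N11°W, 7 km): east 7 sin 349° = -1.34, north 7 cos 349° = 6.87
Leg 3 (199°, 3 km): east 3 sin 199° = -0.98, north 3 cos 199° = -2.84
Summing: -6.29 km east, 4.45 km north → (-6.29, 4.45).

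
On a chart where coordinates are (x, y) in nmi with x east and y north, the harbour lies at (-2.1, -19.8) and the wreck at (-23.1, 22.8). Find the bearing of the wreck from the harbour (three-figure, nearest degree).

334°

Δeast = -23.1 − -2.1 = -21.00; Δnorth = 22.8 − -19.8 = 42.60.
Bearing = atan2(Δeast, Δnorth) mod 360° = 333.76° ≈ 334°.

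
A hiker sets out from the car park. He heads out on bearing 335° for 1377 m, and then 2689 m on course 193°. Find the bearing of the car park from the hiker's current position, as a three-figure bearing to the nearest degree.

041°

Leg 1 (335°, 1377 m): east 1377 sin 335° = -581.95, north 1377 cos 335° = 1247.99
Leg 2 (193°, 2689 m): east 2689 sin 193° = -604.89, north 2689 cos 193° = -2620.08
Net displacement: -1186.84 east, -1372.10 north. Direction back to start is (1186.84, 1372.10): bearing = atan2(1186.84, 1372.10) mod 360° = 40.86° ≈ 041°.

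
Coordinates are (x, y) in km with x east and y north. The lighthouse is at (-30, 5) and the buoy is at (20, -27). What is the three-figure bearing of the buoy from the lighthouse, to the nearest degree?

Δeast = 20 − -30 = 50.00; Δnorth = -27 − 5 = -32.00.
Bearing = atan2(Δeast, Δnorth) mod 360° = 122.62° ≈ 123°.

123°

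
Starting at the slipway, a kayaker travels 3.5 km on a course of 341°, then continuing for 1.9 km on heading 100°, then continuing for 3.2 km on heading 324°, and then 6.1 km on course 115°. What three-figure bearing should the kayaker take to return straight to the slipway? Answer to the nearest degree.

236°

Leg 1 (341°, 3.5 km): east 3.5 sin 341° = -1.14, north 3.5 cos 341° = 3.31
Leg 2 (100°, 1.9 km): east 1.9 sin 100° = 1.87, north 1.9 cos 100° = -0.33
Leg 3 (324°, 3.2 km): east 3.2 sin 324° = -1.88, north 3.2 cos 324° = 2.59
Leg 4 (115°, 6.1 km): east 6.1 sin 115° = 5.53, north 6.1 cos 115° = -2.58
Net displacement: 4.38 east, 2.99 north. Direction back to start is (-4.38, -2.99): bearing = atan2(-4.38, -2.99) mod 360° = 235.67° ≈ 236°.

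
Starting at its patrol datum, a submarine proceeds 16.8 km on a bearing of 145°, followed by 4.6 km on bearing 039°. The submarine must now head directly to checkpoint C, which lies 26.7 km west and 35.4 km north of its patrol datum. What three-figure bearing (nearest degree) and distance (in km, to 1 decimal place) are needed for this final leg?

319°, 60.1 km

Leg 1 (145°, 16.8 km): east 16.8 sin 145° = 9.64, north 16.8 cos 145° = -13.76
Leg 2 (039°, 4.6 km): east 4.6 sin 39° = 2.89, north 4.6 cos 39° = 3.57
Current position: (12.53, -10.19). Target: (-26.7, 35.4). Remaining: Δeast = -39.23, Δnorth = 45.59.
Bearing = atan2(-39.23, 45.59) mod 360° = 319.29°; distance = √((-39.23)² + (45.59)²) = 60.143 km.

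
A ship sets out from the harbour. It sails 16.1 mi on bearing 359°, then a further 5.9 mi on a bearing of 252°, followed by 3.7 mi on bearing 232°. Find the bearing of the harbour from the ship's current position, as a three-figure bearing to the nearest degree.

Leg 1 (359°, 16.1 mi): east 16.1 sin 359° = -0.28, north 16.1 cos 359° = 16.10
Leg 2 (252°, 5.9 mi): east 5.9 sin 252° = -5.61, north 5.9 cos 252° = -1.82
Leg 3 (232°, 3.7 mi): east 3.7 sin 232° = -2.92, north 3.7 cos 232° = -2.28
Net displacement: -8.81 east, 12.00 north. Direction back to start is (8.81, -12.00): bearing = atan2(8.81, -12.00) mod 360° = 143.71° ≈ 144°.

144°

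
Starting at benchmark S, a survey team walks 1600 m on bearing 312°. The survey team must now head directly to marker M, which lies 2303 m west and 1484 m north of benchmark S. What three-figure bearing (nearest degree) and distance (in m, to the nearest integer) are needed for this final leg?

290°, 1188 m

Leg 1 (312°, 1600 m): east 1600 sin 312° = -1189.03, north 1600 cos 312° = 1070.61
Current position: (-1189.03, 1070.61). Target: (-2303, 1484). Remaining: Δeast = -1113.97, Δnorth = 413.39.
Bearing = atan2(-1113.97, 413.39) mod 360° = 290.36°; distance = √((-1113.97)² + (413.39)²) = 1188.199 m.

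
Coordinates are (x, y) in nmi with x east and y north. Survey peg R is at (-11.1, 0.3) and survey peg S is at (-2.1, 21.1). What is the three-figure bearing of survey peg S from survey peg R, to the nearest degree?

023°

Δeast = -2.1 − -11.1 = 9.00; Δnorth = 21.1 − 0.3 = 20.80.
Bearing = atan2(Δeast, Δnorth) mod 360° = 23.40° ≈ 023°.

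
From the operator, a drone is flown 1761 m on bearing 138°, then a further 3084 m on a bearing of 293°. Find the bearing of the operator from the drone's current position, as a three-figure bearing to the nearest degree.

Leg 1 (138°, 1761 m): east 1761 sin 138° = 1178.34, north 1761 cos 138° = -1308.68
Leg 2 (293°, 3084 m): east 3084 sin 293° = -2838.84, north 3084 cos 293° = 1205.01
Net displacement: -1660.50 east, -103.66 north. Direction back to start is (1660.50, 103.66): bearing = atan2(1660.50, 103.66) mod 360° = 86.43° ≈ 086°.

086°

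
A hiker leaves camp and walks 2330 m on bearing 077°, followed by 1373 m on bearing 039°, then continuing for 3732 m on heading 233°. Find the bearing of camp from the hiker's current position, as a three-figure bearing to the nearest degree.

347°

Leg 1 (077°, 2330 m): east 2330 sin 77° = 2270.28, north 2330 cos 77° = 524.14
Leg 2 (039°, 1373 m): east 1373 sin 39° = 864.06, north 1373 cos 39° = 1067.02
Leg 3 (233°, 3732 m): east 3732 sin 233° = -2980.51, north 3732 cos 233° = -2245.97
Net displacement: 153.83 east, -654.82 north. Direction back to start is (-153.83, 654.82): bearing = atan2(-153.83, 654.82) mod 360° = 346.78° ≈ 347°.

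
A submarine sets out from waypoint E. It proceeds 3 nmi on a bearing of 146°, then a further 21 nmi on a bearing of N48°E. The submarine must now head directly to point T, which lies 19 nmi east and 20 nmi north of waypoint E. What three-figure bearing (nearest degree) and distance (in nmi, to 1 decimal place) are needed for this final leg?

012°, 8.6 nmi

Leg 1 (146°, 3 nmi): east 3 sin 146° = 1.68, north 3 cos 146° = -2.49
Leg 2 (N48°E, 21 nmi): east 21 sin 48° = 15.61, north 21 cos 48° = 14.05
Current position: (17.28, 11.56). Target: (19, 20). Remaining: Δeast = 1.72, Δnorth = 8.44.
Bearing = atan2(1.72, 8.44) mod 360° = 11.50°; distance = √((1.72)² + (8.44)²) = 8.608 nmi.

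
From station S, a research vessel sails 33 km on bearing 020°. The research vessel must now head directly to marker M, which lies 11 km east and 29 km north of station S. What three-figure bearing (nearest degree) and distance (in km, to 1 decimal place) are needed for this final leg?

Leg 1 (020°, 33 km): east 33 sin 20° = 11.29, north 33 cos 20° = 31.01
Current position: (11.29, 31.01). Target: (11, 29). Remaining: Δeast = -0.29, Δnorth = -2.01.
Bearing = atan2(-0.29, -2.01) mod 360° = 188.12°; distance = √((-0.29)² + (-2.01)²) = 2.030 km.

188°, 2.0 km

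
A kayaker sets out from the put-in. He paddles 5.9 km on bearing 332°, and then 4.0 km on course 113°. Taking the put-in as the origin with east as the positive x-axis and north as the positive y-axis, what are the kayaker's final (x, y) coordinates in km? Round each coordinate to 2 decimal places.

Leg 1 (332°, 5.9 km): east 5.9 sin 332° = -2.77, north 5.9 cos 332° = 5.21
Leg 2 (113°, 4.0 km): east 4.0 sin 113° = 3.68, north 4.0 cos 113° = -1.56
Summing: 0.91 km east, 3.65 km north → (0.91, 3.65).

(0.91, 3.65)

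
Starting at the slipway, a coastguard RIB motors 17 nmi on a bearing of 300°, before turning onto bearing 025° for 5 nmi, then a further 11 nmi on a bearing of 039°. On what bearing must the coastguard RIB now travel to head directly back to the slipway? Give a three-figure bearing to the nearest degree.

165°

Leg 1 (300°, 17 nmi): east 17 sin 300° = -14.72, north 17 cos 300° = 8.50
Leg 2 (025°, 5 nmi): east 5 sin 25° = 2.11, north 5 cos 25° = 4.53
Leg 3 (039°, 11 nmi): east 11 sin 39° = 6.92, north 11 cos 39° = 8.55
Net displacement: -5.69 east, 21.58 north. Direction back to start is (5.69, -21.58): bearing = atan2(5.69, -21.58) mod 360° = 165.24° ≈ 165°.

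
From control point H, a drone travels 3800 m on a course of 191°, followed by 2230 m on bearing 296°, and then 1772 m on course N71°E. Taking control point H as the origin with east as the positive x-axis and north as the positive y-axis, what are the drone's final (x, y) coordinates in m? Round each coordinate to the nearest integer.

Leg 1 (191°, 3800 m): east 3800 sin 191° = -725.07, north 3800 cos 191° = -3730.18
Leg 2 (296°, 2230 m): east 2230 sin 296° = -2004.31, north 2230 cos 296° = 977.57
Leg 3 (N71°E, 1772 m): east 1772 sin 71° = 1675.46, north 1772 cos 71° = 576.91
Summing: -1053.93 m east, -2175.71 m north → (-1054, -2176).

(-1054, -2176)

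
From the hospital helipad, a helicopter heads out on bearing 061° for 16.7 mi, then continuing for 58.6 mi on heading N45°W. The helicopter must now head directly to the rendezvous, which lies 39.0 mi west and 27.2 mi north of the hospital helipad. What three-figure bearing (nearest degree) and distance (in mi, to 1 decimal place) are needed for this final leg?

Leg 1 (061°, 16.7 mi): east 16.7 sin 61° = 14.61, north 16.7 cos 61° = 8.10
Leg 2 (N45°W, 58.6 mi): east 58.6 sin 315° = -41.44, north 58.6 cos 315° = 41.44
Current position: (-26.83, 49.53). Target: (-39.0, 27.2). Remaining: Δeast = -12.17, Δnorth = -22.33.
Bearing = atan2(-12.17, -22.33) mod 360° = 208.59°; distance = √((-12.17)² + (-22.33)²) = 25.433 mi.

209°, 25.4 mi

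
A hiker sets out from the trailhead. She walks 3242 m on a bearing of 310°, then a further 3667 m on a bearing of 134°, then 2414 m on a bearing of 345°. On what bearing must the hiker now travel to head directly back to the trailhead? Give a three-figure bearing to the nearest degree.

166°

Leg 1 (310°, 3242 m): east 3242 sin 310° = -2483.52, north 3242 cos 310° = 2083.92
Leg 2 (134°, 3667 m): east 3667 sin 134° = 2637.82, north 3667 cos 134° = -2547.31
Leg 3 (345°, 2414 m): east 2414 sin 345° = -624.79, north 2414 cos 345° = 2331.74
Net displacement: -470.49 east, 1868.35 north. Direction back to start is (470.49, -1868.35): bearing = atan2(470.49, -1868.35) mod 360° = 165.87° ≈ 166°.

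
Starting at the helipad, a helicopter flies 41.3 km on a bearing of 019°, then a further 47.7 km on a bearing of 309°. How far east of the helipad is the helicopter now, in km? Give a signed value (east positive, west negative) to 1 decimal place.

-23.6 km

Leg 1 (019°, 41.3 km): east 41.3 sin 19° = 13.45, north 41.3 cos 19° = 39.05
Leg 2 (309°, 47.7 km): east 47.7 sin 309° = -37.07, north 47.7 cos 309° = 30.02
Net east component: -23.62 km.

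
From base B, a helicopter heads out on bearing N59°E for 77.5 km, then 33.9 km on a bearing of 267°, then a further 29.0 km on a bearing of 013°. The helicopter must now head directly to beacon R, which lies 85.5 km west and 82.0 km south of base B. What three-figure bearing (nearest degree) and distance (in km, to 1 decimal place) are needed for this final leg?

Leg 1 (N59°E, 77.5 km): east 77.5 sin 59° = 66.43, north 77.5 cos 59° = 39.92
Leg 2 (267°, 33.9 km): east 33.9 sin 267° = -33.85, north 33.9 cos 267° = -1.77
Leg 3 (013°, 29.0 km): east 29.0 sin 13° = 6.52, north 29.0 cos 13° = 28.26
Current position: (39.10, 66.40). Target: (-85.5, -82.0). Remaining: Δeast = -124.60, Δnorth = -148.40.
Bearing = atan2(-124.60, -148.40) mod 360° = 220.02°; distance = √((-124.60)² + (-148.40)²) = 193.771 km.

220°, 193.8 km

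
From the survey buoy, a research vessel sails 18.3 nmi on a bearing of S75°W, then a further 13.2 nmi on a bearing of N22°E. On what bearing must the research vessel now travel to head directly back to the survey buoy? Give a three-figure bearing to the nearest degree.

121°

Leg 1 (S75°W, 18.3 nmi): east 18.3 sin 255° = -17.68, north 18.3 cos 255° = -4.74
Leg 2 (N22°E, 13.2 nmi): east 13.2 sin 22° = 4.94, north 13.2 cos 22° = 12.24
Net displacement: -12.73 east, 7.50 north. Direction back to start is (12.73, -7.50): bearing = atan2(12.73, -7.50) mod 360° = 120.51° ≈ 121°.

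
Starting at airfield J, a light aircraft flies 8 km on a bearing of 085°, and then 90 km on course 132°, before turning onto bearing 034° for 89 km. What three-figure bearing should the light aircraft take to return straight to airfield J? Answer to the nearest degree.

263°

Leg 1 (085°, 8 km): east 8 sin 85° = 7.97, north 8 cos 85° = 0.70
Leg 2 (132°, 90 km): east 90 sin 132° = 66.88, north 90 cos 132° = -60.22
Leg 3 (034°, 89 km): east 89 sin 34° = 49.77, north 89 cos 34° = 73.78
Net displacement: 124.62 east, 14.26 north. Direction back to start is (-124.62, -14.26): bearing = atan2(-124.62, -14.26) mod 360° = 263.47° ≈ 263°.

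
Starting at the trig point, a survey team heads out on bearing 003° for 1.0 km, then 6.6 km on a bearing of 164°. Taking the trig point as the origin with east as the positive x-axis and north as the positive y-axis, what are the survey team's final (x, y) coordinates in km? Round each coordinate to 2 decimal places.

(1.87, -5.35)

Leg 1 (003°, 1.0 km): east 1.0 sin 3° = 0.05, north 1.0 cos 3° = 1.00
Leg 2 (164°, 6.6 km): east 6.6 sin 164° = 1.82, north 6.6 cos 164° = -6.34
Summing: 1.87 km east, -5.35 km north → (1.87, -5.35).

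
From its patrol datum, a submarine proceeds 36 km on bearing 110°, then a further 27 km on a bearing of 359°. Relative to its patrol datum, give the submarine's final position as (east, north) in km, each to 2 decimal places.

(33.36, 14.68)

Leg 1 (110°, 36 km): east 36 sin 110° = 33.83, north 36 cos 110° = -12.31
Leg 2 (359°, 27 km): east 27 sin 359° = -0.47, north 27 cos 359° = 27.00
Summing: 33.36 km east, 14.68 km north → (33.36, 14.68).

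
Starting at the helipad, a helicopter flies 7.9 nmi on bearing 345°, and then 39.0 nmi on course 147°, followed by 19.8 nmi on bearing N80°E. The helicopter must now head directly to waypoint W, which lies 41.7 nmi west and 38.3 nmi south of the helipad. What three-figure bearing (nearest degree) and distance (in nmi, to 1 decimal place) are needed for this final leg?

Leg 1 (345°, 7.9 nmi): east 7.9 sin 345° = -2.04, north 7.9 cos 345° = 7.63
Leg 2 (147°, 39.0 nmi): east 39.0 sin 147° = 21.24, north 39.0 cos 147° = -32.71
Leg 3 (N80°E, 19.8 nmi): east 19.8 sin 80° = 19.50, north 19.8 cos 80° = 3.44
Current position: (38.70, -21.64). Target: (-41.7, -38.3). Remaining: Δeast = -80.40, Δnorth = -16.66.
Bearing = atan2(-80.40, -16.66) mod 360° = 258.29°; distance = √((-80.40)² + (-16.66)²) = 82.104 nmi.

258°, 82.1 nmi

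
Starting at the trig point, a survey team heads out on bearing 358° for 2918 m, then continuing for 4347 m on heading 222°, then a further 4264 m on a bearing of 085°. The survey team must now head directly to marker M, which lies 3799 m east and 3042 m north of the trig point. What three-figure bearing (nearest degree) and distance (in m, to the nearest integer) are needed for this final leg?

041°, 3933 m

Leg 1 (358°, 2918 m): east 2918 sin 358° = -101.84, north 2918 cos 358° = 2916.22
Leg 2 (222°, 4347 m): east 4347 sin 222° = -2908.71, north 4347 cos 222° = -3230.45
Leg 3 (085°, 4264 m): east 4264 sin 85° = 4247.77, north 4264 cos 85° = 371.63
Current position: (1237.23, 57.40). Target: (3799, 3042). Remaining: Δeast = 2561.77, Δnorth = 2984.60.
Bearing = atan2(2561.77, 2984.60) mod 360° = 40.64°; distance = √((2561.77)² + (2984.60)²) = 3933.255 m.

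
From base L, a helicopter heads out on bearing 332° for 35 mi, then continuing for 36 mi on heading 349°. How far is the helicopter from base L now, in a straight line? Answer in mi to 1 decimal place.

70.2 mi

Leg 1 (332°, 35 mi): east 35 sin 332° = -16.43, north 35 cos 332° = 30.90
Leg 2 (349°, 36 mi): east 36 sin 349° = -6.87, north 36 cos 349° = 35.34
Net: -23.30 east, 66.24 north. Distance = √((-23.30)² + (66.24)²) = 70.220 mi.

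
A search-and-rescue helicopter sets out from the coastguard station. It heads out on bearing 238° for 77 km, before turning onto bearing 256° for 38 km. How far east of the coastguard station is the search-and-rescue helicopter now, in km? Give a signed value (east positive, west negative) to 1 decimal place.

Leg 1 (238°, 77 km): east 77 sin 238° = -65.30, north 77 cos 238° = -40.80
Leg 2 (256°, 38 km): east 38 sin 256° = -36.87, north 38 cos 256° = -9.19
Net east component: -102.17 km.

-102.2 km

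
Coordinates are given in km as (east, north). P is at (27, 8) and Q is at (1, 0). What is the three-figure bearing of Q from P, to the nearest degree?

Δeast = 1 − 27 = -26.00; Δnorth = 0 − 8 = -8.00.
Bearing = atan2(Δeast, Δnorth) mod 360° = 252.90° ≈ 253°.

253°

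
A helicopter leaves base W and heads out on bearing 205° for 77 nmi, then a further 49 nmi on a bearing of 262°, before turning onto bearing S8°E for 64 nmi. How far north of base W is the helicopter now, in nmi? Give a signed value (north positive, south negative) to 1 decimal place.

-140.0 nmi

Leg 1 (205°, 77 nmi): east 77 sin 205° = -32.54, north 77 cos 205° = -69.79
Leg 2 (262°, 49 nmi): east 49 sin 262° = -48.52, north 49 cos 262° = -6.82
Leg 3 (S8°E, 64 nmi): east 64 sin 172° = 8.91, north 64 cos 172° = -63.38
Net north component: -139.98 nmi.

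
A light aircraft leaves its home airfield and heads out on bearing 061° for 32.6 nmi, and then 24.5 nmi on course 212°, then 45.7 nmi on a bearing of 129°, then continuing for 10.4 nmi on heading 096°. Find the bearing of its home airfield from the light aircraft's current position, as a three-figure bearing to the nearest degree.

300°

Leg 1 (061°, 32.6 nmi): east 32.6 sin 61° = 28.51, north 32.6 cos 61° = 15.80
Leg 2 (212°, 24.5 nmi): east 24.5 sin 212° = -12.98, north 24.5 cos 212° = -20.78
Leg 3 (129°, 45.7 nmi): east 45.7 sin 129° = 35.52, north 45.7 cos 129° = -28.76
Leg 4 (096°, 10.4 nmi): east 10.4 sin 96° = 10.34, north 10.4 cos 96° = -1.09
Net displacement: 61.39 east, -34.82 north. Direction back to start is (-61.39, 34.82): bearing = atan2(-61.39, 34.82) mod 360° = 299.56° ≈ 300°.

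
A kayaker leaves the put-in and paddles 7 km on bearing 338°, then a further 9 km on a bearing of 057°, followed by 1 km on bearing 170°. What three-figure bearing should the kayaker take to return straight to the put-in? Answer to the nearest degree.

206°

Leg 1 (338°, 7 km): east 7 sin 338° = -2.62, north 7 cos 338° = 6.49
Leg 2 (057°, 9 km): east 9 sin 57° = 7.55, north 9 cos 57° = 4.90
Leg 3 (170°, 1 km): east 1 sin 170° = 0.17, north 1 cos 170° = -0.98
Net displacement: 5.10 east, 10.41 north. Direction back to start is (-5.10, -10.41): bearing = atan2(-5.10, -10.41) mod 360° = 206.10° ≈ 206°.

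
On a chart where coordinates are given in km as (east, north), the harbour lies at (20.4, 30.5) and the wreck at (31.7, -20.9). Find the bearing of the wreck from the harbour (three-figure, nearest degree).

Δeast = 31.7 − 20.4 = 11.30; Δnorth = -20.9 − 30.5 = -51.40.
Bearing = atan2(Δeast, Δnorth) mod 360° = 167.60° ≈ 168°.

168°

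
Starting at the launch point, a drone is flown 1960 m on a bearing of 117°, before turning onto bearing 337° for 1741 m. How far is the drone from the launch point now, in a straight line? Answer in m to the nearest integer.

1282 m

Leg 1 (117°, 1960 m): east 1960 sin 117° = 1746.37, north 1960 cos 117° = -889.82
Leg 2 (337°, 1741 m): east 1741 sin 337° = -680.26, north 1741 cos 337° = 1602.60
Net: 1066.11 east, 712.78 north. Distance = √((1066.11)² + (712.78)²) = 1282.436 m.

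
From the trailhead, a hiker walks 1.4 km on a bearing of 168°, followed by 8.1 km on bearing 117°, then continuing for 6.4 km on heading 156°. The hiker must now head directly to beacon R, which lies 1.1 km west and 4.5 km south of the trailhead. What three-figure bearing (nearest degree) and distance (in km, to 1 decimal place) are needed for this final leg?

Leg 1 (168°, 1.4 km): east 1.4 sin 168° = 0.29, north 1.4 cos 168° = -1.37
Leg 2 (117°, 8.1 km): east 8.1 sin 117° = 7.22, north 8.1 cos 117° = -3.68
Leg 3 (156°, 6.4 km): east 6.4 sin 156° = 2.60, north 6.4 cos 156° = -5.85
Current position: (10.11, -10.89). Target: (-1.1, -4.5). Remaining: Δeast = -11.21, Δnorth = 6.39.
Bearing = atan2(-11.21, 6.39) mod 360° = 299.69°; distance = √((-11.21)² + (6.39)²) = 12.906 km.

300°, 12.9 km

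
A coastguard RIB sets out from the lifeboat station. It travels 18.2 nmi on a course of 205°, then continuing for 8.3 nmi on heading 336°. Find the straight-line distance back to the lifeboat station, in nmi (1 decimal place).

Leg 1 (205°, 18.2 nmi): east 18.2 sin 205° = -7.69, north 18.2 cos 205° = -16.49
Leg 2 (336°, 8.3 nmi): east 8.3 sin 336° = -3.38, north 8.3 cos 336° = 7.58
Net: -11.07 east, -8.91 north. Distance = √((-11.07)² + (-8.91)²) = 14.210 nmi.

14.2 nmi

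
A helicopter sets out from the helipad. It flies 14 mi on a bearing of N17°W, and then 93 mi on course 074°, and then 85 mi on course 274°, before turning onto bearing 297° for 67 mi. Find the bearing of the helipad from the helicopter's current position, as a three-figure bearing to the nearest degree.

Leg 1 (N17°W, 14 mi): east 14 sin 343° = -4.09, north 14 cos 343° = 13.39
Leg 2 (074°, 93 mi): east 93 sin 74° = 89.40, north 93 cos 74° = 25.63
Leg 3 (274°, 85 mi): east 85 sin 274° = -84.79, north 85 cos 274° = 5.93
Leg 4 (297°, 67 mi): east 67 sin 297° = -59.70, north 67 cos 297° = 30.42
Net displacement: -59.19 east, 75.37 north. Direction back to start is (59.19, -75.37): bearing = atan2(59.19, -75.37) mod 360° = 141.86° ≈ 142°.

142°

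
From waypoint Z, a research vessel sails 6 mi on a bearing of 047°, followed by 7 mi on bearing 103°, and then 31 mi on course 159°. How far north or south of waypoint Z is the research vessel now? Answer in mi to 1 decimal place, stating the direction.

Leg 1 (047°, 6 mi): east 6 sin 47° = 4.39, north 6 cos 47° = 4.09
Leg 2 (103°, 7 mi): east 7 sin 103° = 6.82, north 7 cos 103° = -1.57
Leg 3 (159°, 31 mi): east 31 sin 159° = 11.11, north 31 cos 159° = -28.94
Net north component: -26.42 mi.

26.4 mi south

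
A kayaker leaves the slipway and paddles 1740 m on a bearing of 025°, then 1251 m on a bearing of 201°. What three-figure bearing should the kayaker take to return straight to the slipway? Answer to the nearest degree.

215°

Leg 1 (025°, 1740 m): east 1740 sin 25° = 735.36, north 1740 cos 25° = 1576.98
Leg 2 (201°, 1251 m): east 1251 sin 201° = -448.32, north 1251 cos 201° = -1167.91
Net displacement: 287.04 east, 409.07 north. Direction back to start is (-287.04, -409.07): bearing = atan2(-287.04, -409.07) mod 360° = 215.06° ≈ 215°.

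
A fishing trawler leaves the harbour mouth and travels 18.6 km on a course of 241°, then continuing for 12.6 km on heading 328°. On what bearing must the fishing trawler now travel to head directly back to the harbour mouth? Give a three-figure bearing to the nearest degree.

094°

Leg 1 (241°, 18.6 km): east 18.6 sin 241° = -16.27, north 18.6 cos 241° = -9.02
Leg 2 (328°, 12.6 km): east 12.6 sin 328° = -6.68, north 12.6 cos 328° = 10.69
Net displacement: -22.94 east, 1.67 north. Direction back to start is (22.94, -1.67): bearing = atan2(22.94, -1.67) mod 360° = 94.16° ≈ 094°.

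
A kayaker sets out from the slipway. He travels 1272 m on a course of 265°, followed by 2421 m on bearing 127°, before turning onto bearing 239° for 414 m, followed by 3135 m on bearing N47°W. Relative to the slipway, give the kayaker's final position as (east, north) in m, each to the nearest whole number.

(-1981, 357)

Leg 1 (265°, 1272 m): east 1272 sin 265° = -1267.16, north 1272 cos 265° = -110.86
Leg 2 (127°, 2421 m): east 2421 sin 127° = 1933.50, north 2421 cos 127° = -1456.99
Leg 3 (239°, 414 m): east 414 sin 239° = -354.87, north 414 cos 239° = -213.23
Leg 4 (N47°W, 3135 m): east 3135 sin 313° = -2292.79, north 3135 cos 313° = 2138.06
Summing: -1981.32 m east, 356.98 m north → (-1981, 357).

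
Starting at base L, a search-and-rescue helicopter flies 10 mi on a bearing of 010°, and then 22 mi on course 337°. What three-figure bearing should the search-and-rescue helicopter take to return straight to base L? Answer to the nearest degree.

Leg 1 (010°, 10 mi): east 10 sin 10° = 1.74, north 10 cos 10° = 9.85
Leg 2 (337°, 22 mi): east 22 sin 337° = -8.60, north 22 cos 337° = 20.25
Net displacement: -6.86 east, 30.10 north. Direction back to start is (6.86, -30.10): bearing = atan2(6.86, -30.10) mod 360° = 167.16° ≈ 167°.

167°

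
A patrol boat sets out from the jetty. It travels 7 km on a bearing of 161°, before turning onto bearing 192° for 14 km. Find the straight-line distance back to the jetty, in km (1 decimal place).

Leg 1 (161°, 7 km): east 7 sin 161° = 2.28, north 7 cos 161° = -6.62
Leg 2 (192°, 14 km): east 14 sin 192° = -2.91, north 14 cos 192° = -13.69
Net: -0.63 east, -20.31 north. Distance = √((-0.63)² + (-20.31)²) = 20.323 km.

20.3 km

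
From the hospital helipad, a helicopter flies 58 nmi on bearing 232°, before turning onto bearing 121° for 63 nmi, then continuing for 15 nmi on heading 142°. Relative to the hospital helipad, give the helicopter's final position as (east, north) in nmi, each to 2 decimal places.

(17.53, -79.98)

Leg 1 (232°, 58 nmi): east 58 sin 232° = -45.70, north 58 cos 232° = -35.71
Leg 2 (121°, 63 nmi): east 63 sin 121° = 54.00, north 63 cos 121° = -32.45
Leg 3 (142°, 15 nmi): east 15 sin 142° = 9.23, north 15 cos 142° = -11.82
Summing: 17.53 nmi east, -79.98 nmi north → (17.53, -79.98).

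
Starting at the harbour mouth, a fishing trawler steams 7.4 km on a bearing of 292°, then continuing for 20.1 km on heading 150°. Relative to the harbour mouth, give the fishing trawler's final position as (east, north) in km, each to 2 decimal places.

(3.19, -14.64)

Leg 1 (292°, 7.4 km): east 7.4 sin 292° = -6.86, north 7.4 cos 292° = 2.77
Leg 2 (150°, 20.1 km): east 20.1 sin 150° = 10.05, north 20.1 cos 150° = -17.41
Summing: 3.19 km east, -14.64 km north → (3.19, -14.64).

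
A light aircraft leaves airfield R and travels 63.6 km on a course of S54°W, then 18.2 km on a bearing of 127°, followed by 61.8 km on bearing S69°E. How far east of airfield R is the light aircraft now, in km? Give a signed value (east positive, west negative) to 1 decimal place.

Leg 1 (S54°W, 63.6 km): east 63.6 sin 234° = -51.45, north 63.6 cos 234° = -37.38
Leg 2 (127°, 18.2 km): east 18.2 sin 127° = 14.54, north 18.2 cos 127° = -10.95
Leg 3 (S69°E, 61.8 km): east 61.8 sin 111° = 57.70, north 61.8 cos 111° = -22.15
Net east component: 20.78 km.

20.8 km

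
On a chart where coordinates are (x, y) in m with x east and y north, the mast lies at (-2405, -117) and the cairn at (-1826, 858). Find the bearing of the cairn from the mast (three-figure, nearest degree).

Δeast = -1826 − -2405 = 579.00; Δnorth = 858 − -117 = 975.00.
Bearing = atan2(Δeast, Δnorth) mod 360° = 30.70° ≈ 031°.

031°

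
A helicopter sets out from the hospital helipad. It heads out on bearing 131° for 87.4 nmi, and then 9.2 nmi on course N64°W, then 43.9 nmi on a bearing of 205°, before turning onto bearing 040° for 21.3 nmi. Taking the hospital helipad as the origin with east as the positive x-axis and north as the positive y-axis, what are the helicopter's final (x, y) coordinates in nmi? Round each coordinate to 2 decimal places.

(52.83, -76.78)

Leg 1 (131°, 87.4 nmi): east 87.4 sin 131° = 65.96, north 87.4 cos 131° = -57.34
Leg 2 (N64°W, 9.2 nmi): east 9.2 sin 296° = -8.27, north 9.2 cos 296° = 4.03
Leg 3 (205°, 43.9 nmi): east 43.9 sin 205° = -18.55, north 43.9 cos 205° = -39.79
Leg 4 (040°, 21.3 nmi): east 21.3 sin 40° = 13.69, north 21.3 cos 40° = 16.32
Summing: 52.83 nmi east, -76.78 nmi north → (52.83, -76.78).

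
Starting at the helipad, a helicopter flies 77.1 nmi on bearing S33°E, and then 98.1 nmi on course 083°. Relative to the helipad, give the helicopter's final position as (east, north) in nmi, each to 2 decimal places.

Leg 1 (S33°E, 77.1 nmi): east 77.1 sin 147° = 41.99, north 77.1 cos 147° = -64.66
Leg 2 (083°, 98.1 nmi): east 98.1 sin 83° = 97.37, north 98.1 cos 83° = 11.96
Summing: 139.36 nmi east, -52.71 nmi north → (139.36, -52.71).

(139.36, -52.71)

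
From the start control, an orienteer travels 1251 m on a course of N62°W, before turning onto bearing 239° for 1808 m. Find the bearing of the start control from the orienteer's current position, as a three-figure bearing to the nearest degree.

Leg 1 (N62°W, 1251 m): east 1251 sin 298° = -1104.57, north 1251 cos 298° = 587.31
Leg 2 (239°, 1808 m): east 1808 sin 239° = -1549.76, north 1808 cos 239° = -931.19
Net displacement: -2654.33 east, -343.88 north. Direction back to start is (2654.33, 343.88): bearing = atan2(2654.33, 343.88) mod 360° = 82.62° ≈ 083°.

083°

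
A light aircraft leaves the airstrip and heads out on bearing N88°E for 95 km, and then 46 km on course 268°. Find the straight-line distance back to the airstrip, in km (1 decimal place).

Leg 1 (N88°E, 95 km): east 95 sin 88° = 94.94, north 95 cos 88° = 3.32
Leg 2 (268°, 46 km): east 46 sin 268° = -45.97, north 46 cos 268° = -1.61
Net: 48.97 east, 1.71 north. Distance = √((48.97)² + (1.71)²) = 49.000 km.

49.0 km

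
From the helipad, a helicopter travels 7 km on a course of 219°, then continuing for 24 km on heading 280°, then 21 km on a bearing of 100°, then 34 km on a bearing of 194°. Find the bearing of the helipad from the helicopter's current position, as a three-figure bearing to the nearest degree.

022°

Leg 1 (219°, 7 km): east 7 sin 219° = -4.41, north 7 cos 219° = -5.44
Leg 2 (280°, 24 km): east 24 sin 280° = -23.64, north 24 cos 280° = 4.17
Leg 3 (100°, 21 km): east 21 sin 100° = 20.68, north 21 cos 100° = -3.65
Leg 4 (194°, 34 km): east 34 sin 194° = -8.23, north 34 cos 194° = -32.99
Net displacement: -15.59 east, -37.91 north. Direction back to start is (15.59, 37.91): bearing = atan2(15.59, 37.91) mod 360° = 22.35° ≈ 022°.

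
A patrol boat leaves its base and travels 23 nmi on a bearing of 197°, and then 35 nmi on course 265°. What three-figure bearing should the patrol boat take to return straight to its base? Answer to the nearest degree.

059°

Leg 1 (197°, 23 nmi): east 23 sin 197° = -6.72, north 23 cos 197° = -22.00
Leg 2 (265°, 35 nmi): east 35 sin 265° = -34.87, north 35 cos 265° = -3.05
Net displacement: -41.59 east, -25.05 north. Direction back to start is (41.59, 25.05): bearing = atan2(41.59, 25.05) mod 360° = 58.94° ≈ 059°.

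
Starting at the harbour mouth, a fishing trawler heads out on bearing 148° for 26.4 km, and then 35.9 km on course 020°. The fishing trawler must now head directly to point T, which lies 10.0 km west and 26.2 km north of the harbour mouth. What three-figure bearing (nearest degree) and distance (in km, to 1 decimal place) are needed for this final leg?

Leg 1 (148°, 26.4 km): east 26.4 sin 148° = 13.99, north 26.4 cos 148° = -22.39
Leg 2 (020°, 35.9 km): east 35.9 sin 20° = 12.28, north 35.9 cos 20° = 33.73
Current position: (26.27, 11.35). Target: (-10.0, 26.2). Remaining: Δeast = -36.27, Δnorth = 14.85.
Bearing = atan2(-36.27, 14.85) mod 360° = 292.27°; distance = √((-36.27)² + (14.85)²) = 39.192 km.

292°, 39.2 km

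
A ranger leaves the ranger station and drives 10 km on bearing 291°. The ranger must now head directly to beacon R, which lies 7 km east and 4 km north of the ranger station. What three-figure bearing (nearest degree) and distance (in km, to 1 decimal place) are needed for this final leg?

Leg 1 (291°, 10 km): east 10 sin 291° = -9.34, north 10 cos 291° = 3.58
Current position: (-9.34, 3.58). Target: (7, 4). Remaining: Δeast = 16.34, Δnorth = 0.42.
Bearing = atan2(16.34, 0.42) mod 360° = 88.54°; distance = √((16.34)² + (0.42)²) = 16.341 km.

089°, 16.3 km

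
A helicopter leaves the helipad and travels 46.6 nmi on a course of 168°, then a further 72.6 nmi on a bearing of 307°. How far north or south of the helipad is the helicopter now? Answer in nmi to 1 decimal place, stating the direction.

1.9 nmi south

Leg 1 (168°, 46.6 nmi): east 46.6 sin 168° = 9.69, north 46.6 cos 168° = -45.58
Leg 2 (307°, 72.6 nmi): east 72.6 sin 307° = -57.98, north 72.6 cos 307° = 43.69
Net north component: -1.89 nmi.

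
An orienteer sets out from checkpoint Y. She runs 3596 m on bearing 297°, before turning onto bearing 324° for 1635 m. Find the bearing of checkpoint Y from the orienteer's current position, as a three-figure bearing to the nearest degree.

125°

Leg 1 (297°, 3596 m): east 3596 sin 297° = -3204.06, north 3596 cos 297° = 1632.55
Leg 2 (324°, 1635 m): east 1635 sin 324° = -961.03, north 1635 cos 324° = 1322.74
Net displacement: -4165.09 east, 2955.29 north. Direction back to start is (4165.09, -2955.29): bearing = atan2(4165.09, -2955.29) mod 360° = 125.36° ≈ 125°.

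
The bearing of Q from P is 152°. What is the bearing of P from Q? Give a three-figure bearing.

332°

Back-bearing = 152° + 180° = 332°.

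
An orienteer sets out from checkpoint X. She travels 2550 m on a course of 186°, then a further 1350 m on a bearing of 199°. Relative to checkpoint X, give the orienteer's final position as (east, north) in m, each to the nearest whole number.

(-706, -3812)

Leg 1 (186°, 2550 m): east 2550 sin 186° = -266.55, north 2550 cos 186° = -2536.03
Leg 2 (199°, 1350 m): east 1350 sin 199° = -439.52, north 1350 cos 199° = -1276.45
Summing: -706.06 m east, -3812.48 m north → (-706, -3812).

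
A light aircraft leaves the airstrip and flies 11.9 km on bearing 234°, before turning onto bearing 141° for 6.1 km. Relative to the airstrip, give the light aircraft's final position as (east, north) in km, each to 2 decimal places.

Leg 1 (234°, 11.9 km): east 11.9 sin 234° = -9.63, north 11.9 cos 234° = -6.99
Leg 2 (141°, 6.1 km): east 6.1 sin 141° = 3.84, north 6.1 cos 141° = -4.74
Summing: -5.79 km east, -11.74 km north → (-5.79, -11.74).

(-5.79, -11.74)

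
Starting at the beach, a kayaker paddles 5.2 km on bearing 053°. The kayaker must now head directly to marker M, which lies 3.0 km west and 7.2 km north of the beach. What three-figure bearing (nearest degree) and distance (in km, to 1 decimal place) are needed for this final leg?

300°, 8.2 km

Leg 1 (053°, 5.2 km): east 5.2 sin 53° = 4.15, north 5.2 cos 53° = 3.13
Current position: (4.15, 3.13). Target: (-3.0, 7.2). Remaining: Δeast = -7.15, Δnorth = 4.07.
Bearing = atan2(-7.15, 4.07) mod 360° = 299.64°; distance = √((-7.15)² + (4.07)²) = 8.230 km.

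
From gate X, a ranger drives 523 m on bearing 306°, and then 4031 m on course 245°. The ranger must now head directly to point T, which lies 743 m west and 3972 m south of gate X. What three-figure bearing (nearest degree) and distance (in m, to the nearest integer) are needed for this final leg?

Leg 1 (306°, 523 m): east 523 sin 306° = -423.12, north 523 cos 306° = 307.41
Leg 2 (245°, 4031 m): east 4031 sin 245° = -3653.33, north 4031 cos 245° = -1703.57
Current position: (-4076.44, -1396.16). Target: (-743, -3972). Remaining: Δeast = 3333.44, Δnorth = -2575.84.
Bearing = atan2(3333.44, -2575.84) mod 360° = 127.69°; distance = √((3333.44)² + (-2575.84)²) = 4212.693 m.

128°, 4213 m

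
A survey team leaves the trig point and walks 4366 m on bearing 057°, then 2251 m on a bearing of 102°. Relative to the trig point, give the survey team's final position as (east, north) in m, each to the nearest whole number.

Leg 1 (057°, 4366 m): east 4366 sin 57° = 3661.64, north 4366 cos 57° = 2377.89
Leg 2 (102°, 2251 m): east 2251 sin 102° = 2201.81, north 2251 cos 102° = -468.01
Summing: 5863.45 m east, 1909.88 m north → (5863, 1910).

(5863, 1910)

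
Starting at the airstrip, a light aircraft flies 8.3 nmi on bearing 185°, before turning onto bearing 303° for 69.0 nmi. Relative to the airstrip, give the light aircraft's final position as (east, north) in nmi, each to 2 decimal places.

(-58.59, 29.31)

Leg 1 (185°, 8.3 nmi): east 8.3 sin 185° = -0.72, north 8.3 cos 185° = -8.27
Leg 2 (303°, 69.0 nmi): east 69.0 sin 303° = -57.87, north 69.0 cos 303° = 37.58
Summing: -58.59 nmi east, 29.31 nmi north → (-58.59, 29.31).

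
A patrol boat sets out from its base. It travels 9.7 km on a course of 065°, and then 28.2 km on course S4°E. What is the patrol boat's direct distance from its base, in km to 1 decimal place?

Leg 1 (065°, 9.7 km): east 9.7 sin 65° = 8.79, north 9.7 cos 65° = 4.10
Leg 2 (S4°E, 28.2 km): east 28.2 sin 176° = 1.97, north 28.2 cos 176° = -28.13
Net: 10.76 east, -24.03 north. Distance = √((10.76)² + (-24.03)²) = 26.330 km.

26.3 km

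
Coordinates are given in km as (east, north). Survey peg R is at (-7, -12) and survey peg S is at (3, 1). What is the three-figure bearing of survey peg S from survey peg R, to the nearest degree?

Δeast = 3 − -7 = 10.00; Δnorth = 1 − -12 = 13.00.
Bearing = atan2(Δeast, Δnorth) mod 360° = 37.57° ≈ 038°.

038°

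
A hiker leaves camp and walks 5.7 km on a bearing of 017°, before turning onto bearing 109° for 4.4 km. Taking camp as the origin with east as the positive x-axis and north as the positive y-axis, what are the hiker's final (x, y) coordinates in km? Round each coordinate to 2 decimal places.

(5.83, 4.02)

Leg 1 (017°, 5.7 km): east 5.7 sin 17° = 1.67, north 5.7 cos 17° = 5.45
Leg 2 (109°, 4.4 km): east 4.4 sin 109° = 4.16, north 4.4 cos 109° = -1.43
Summing: 5.83 km east, 4.02 km north → (5.83, 4.02).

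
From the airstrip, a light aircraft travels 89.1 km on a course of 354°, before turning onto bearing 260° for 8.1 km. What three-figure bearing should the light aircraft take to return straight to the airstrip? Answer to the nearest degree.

Leg 1 (354°, 89.1 km): east 89.1 sin 354° = -9.31, north 89.1 cos 354° = 88.61
Leg 2 (260°, 8.1 km): east 8.1 sin 260° = -7.98, north 8.1 cos 260° = -1.41
Net displacement: -17.29 east, 87.21 north. Direction back to start is (17.29, -87.21): bearing = atan2(17.29, -87.21) mod 360° = 168.79° ≈ 169°.

169°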